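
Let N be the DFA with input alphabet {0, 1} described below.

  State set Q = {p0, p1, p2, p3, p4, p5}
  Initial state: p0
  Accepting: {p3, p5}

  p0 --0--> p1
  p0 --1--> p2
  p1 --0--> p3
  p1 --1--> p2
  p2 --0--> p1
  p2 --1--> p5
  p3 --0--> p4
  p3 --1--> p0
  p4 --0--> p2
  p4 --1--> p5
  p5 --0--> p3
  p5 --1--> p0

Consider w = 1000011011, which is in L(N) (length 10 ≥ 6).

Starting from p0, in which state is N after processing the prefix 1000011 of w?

p0

State sequence: p0 -1-> p2 -0-> p1 -0-> p3 -0-> p4 -0-> p2 -1-> p5 -1-> p0

After reading 7 characters, N is in state p0.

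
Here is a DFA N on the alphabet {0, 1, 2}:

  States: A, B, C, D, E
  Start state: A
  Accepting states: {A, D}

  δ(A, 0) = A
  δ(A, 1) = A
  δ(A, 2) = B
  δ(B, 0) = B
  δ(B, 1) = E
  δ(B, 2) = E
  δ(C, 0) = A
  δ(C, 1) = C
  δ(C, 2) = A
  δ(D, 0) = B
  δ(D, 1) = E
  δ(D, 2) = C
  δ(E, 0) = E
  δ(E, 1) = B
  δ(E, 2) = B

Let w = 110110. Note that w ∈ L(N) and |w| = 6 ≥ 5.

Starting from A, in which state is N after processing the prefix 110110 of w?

Run of N on the first 6 characters of w = 1 1 0 1 1 0:
  step 0: A  (start)
  step 1: A  (read 1: A→A)
  step 2: A  (read 1: A→A)
  step 3: A  (read 0: A→A)
  step 4: A  (read 1: A→A)
  step 5: A  (read 1: A→A)
  step 6: A  (read 0: A→A)

After reading 6 characters, N is in state A.

A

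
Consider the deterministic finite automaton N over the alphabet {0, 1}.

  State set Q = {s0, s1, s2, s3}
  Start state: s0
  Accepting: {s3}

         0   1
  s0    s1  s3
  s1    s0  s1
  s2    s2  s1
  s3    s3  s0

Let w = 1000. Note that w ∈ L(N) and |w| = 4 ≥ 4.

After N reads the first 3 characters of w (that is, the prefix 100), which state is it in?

State sequence: s0 -1-> s3 -0-> s3 -0-> s3

After reading 3 characters, N is in state s3.

s3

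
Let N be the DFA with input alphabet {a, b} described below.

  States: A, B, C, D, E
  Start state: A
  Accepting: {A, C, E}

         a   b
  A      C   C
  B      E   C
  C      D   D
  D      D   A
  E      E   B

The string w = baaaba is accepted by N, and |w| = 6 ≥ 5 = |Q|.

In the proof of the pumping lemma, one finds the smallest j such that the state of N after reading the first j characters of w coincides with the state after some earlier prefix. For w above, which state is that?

Run of N on w = b a a a b a:
  step 0: A  (start)
  step 1: C  (read b: A→C)
  step 2: D  (read a: C→D)
  step 3: D  (read a: D→D)   ← first repeat (D seen earlier)
  step 4: D  (read a: D→D)
  step 5: A  (read b: D→A)
  step 6: C  (read a: A→C)

The earliest repeat is at step j = 3: N is in D, which it already visited at step i = 2.
Since N has 5 states, any run of length ≥ 5 visits 5+1 states, so by pigeonhole some state repeats within the first 5 steps — that repeat gives the pumpable loop.

D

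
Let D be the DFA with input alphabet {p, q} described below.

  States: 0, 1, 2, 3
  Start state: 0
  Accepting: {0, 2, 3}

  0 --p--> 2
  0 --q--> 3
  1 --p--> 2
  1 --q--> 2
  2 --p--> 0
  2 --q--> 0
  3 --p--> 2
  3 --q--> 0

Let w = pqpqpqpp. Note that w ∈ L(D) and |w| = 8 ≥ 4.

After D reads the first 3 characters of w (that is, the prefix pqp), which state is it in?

Run of D on the first 3 characters of w = p q p:
  step 0: 0  (start)
  step 1: 2  (read p: 0→2)
  step 2: 0  (read q: 2→0)
  step 3: 2  (read p: 0→2)

After reading 3 characters, D is in state 2.
(This kind of state-tracing is the core of the pumping-lemma construction: with 4 states, pigeonhole forces a repeat within the first 4 steps.)

2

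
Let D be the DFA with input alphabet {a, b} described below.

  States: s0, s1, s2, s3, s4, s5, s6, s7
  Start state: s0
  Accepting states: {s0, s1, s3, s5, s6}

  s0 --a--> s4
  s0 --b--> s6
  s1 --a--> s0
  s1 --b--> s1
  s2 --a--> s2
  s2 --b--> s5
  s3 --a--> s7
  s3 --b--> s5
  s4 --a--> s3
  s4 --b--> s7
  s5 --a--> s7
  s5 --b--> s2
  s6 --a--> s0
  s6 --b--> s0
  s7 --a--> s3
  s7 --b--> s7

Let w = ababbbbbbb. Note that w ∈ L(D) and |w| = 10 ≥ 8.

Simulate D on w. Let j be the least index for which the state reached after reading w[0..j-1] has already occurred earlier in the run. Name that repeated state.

s5

State sequence: s0 -a-> s4 -b-> s7 -a-> s3 -b-> s5 -b-> s2 -b-> s5 -b-> s2 -b-> s5 -b-> s2 -b-> s5
First repeat at step 6: s5 was already visited.

The earliest repeat is at step j = 6: D is in s5, which it already visited at step i = 4.
With |Q| = 8, pigeonhole forces a state repeat no later than step 8; the substring read between the first and second visits to that state can be pumped.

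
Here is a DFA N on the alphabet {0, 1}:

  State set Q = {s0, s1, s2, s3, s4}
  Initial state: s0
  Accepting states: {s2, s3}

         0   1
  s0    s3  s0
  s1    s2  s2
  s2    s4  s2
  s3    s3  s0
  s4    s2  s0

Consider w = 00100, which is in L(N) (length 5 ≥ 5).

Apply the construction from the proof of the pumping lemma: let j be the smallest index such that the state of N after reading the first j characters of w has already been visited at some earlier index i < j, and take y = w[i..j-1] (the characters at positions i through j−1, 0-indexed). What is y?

0

State sequence: s0 -0-> s3 -0-> s3 -1-> s0 -0-> s3 -0-> s3
First repeat at step 2: s3 was already visited.

So i = 1, j = 2, giving x = w[0:1] = 0, y = w[1:2] = 0, z = w[2:5] = 100.
Check: |xy| = 2 ≤ 5 and |y| = 1 ≥ 1. Reading y takes N from s3 back to s3, so every xyⁱz is accepted.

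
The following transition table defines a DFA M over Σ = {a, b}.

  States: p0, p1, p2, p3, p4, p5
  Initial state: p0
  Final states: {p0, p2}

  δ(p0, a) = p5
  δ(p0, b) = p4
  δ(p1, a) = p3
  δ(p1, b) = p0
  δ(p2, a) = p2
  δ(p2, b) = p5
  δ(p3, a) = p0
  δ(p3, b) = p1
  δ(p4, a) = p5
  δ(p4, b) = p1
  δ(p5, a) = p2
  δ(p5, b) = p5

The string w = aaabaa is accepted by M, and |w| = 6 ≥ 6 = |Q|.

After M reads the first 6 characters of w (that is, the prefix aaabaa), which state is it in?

State sequence: p0 -a-> p5 -a-> p2 -a-> p2 -b-> p5 -a-> p2 -a-> p2

After reading 6 characters, M is in state p2.
(This kind of state-tracing is the core of the pumping-lemma construction: with 6 states, pigeonhole forces a repeat within the first 6 steps.)

p2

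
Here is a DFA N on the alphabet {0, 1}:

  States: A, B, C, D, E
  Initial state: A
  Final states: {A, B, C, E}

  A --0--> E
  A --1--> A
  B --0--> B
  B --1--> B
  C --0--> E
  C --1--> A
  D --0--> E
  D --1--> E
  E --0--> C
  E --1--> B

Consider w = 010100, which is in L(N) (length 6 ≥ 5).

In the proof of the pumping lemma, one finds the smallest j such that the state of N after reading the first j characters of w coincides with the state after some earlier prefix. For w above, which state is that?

Run of N on w = 0 1 0 1 0 0:
  step 0: A  (start)
  step 1: E  (read 0: A→E)
  step 2: B  (read 1: E→B)
  step 3: B  (read 0: B→B)   ← first repeat (B seen earlier)
  step 4: B  (read 1: B→B)
  step 5: B  (read 0: B→B)
  step 6: B  (read 0: B→B)

The earliest repeat is at step j = 3: N is in B, which it already visited at step i = 2.

B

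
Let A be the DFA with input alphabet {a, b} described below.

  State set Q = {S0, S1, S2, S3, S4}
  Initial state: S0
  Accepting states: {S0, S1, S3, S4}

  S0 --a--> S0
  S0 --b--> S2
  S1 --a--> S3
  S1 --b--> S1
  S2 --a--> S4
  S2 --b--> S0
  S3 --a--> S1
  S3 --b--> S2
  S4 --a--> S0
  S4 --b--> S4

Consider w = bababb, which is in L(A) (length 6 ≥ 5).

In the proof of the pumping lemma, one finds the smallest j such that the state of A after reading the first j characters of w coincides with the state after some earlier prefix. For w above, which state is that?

S4

Run of A on w = b a b a b b:
  step 0: S0  (start)
  step 1: S2  (read b: S0→S2)
  step 2: S4  (read a: S2→S4)
  step 3: S4  (read b: S4→S4)   ← first repeat (S4 seen earlier)
  step 4: S0  (read a: S4→S0)
  step 5: S2  (read b: S0→S2)
  step 6: S0  (read b: S2→S0)

The earliest repeat is at step j = 3: A is in S4, which it already visited at step i = 2.
With |Q| = 5, pigeonhole forces a state repeat no later than step 5; the substring read between the first and second visits to that state can be pumped.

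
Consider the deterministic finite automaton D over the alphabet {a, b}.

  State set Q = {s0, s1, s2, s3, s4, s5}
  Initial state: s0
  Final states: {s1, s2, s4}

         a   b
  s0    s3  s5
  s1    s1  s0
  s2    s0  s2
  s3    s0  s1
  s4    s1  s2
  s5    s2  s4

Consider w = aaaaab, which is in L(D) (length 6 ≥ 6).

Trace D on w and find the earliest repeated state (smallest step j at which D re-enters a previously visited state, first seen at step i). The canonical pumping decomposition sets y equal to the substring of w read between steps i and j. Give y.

State sequence: s0 -a-> s3 -a-> s0 -a-> s3 -a-> s0 -a-> s3 -b-> s1
First repeat at step 2: s0 was already visited.

So i = 0, j = 2, giving x = w[0:0] = ε, y = w[0:2] = aa, z = w[2:6] = aaab.
Check: |xy| = 2 ≤ 6 and |y| = 2 ≥ 1. Reading y takes D from s0 back to s0, so every xyⁱz is accepted.

aa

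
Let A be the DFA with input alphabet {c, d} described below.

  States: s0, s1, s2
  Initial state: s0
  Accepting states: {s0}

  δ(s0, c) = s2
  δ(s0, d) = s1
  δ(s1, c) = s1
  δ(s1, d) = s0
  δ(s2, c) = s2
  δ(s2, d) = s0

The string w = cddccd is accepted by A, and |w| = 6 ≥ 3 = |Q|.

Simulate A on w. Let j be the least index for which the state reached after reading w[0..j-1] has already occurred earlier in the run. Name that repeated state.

State sequence: s0 -c-> s2 -d-> s0 -d-> s1 -c-> s1 -c-> s1 -d-> s0
First repeat at step 2: s0 was already visited.

The earliest repeat is at step j = 2: A is in s0, which it already visited at step i = 0.
Pumping length from the standard proof: p = 3 (the number of states). The repeated state found above gives |xy| = j ≤ 3 and |y| = j − i ≥ 1.

s0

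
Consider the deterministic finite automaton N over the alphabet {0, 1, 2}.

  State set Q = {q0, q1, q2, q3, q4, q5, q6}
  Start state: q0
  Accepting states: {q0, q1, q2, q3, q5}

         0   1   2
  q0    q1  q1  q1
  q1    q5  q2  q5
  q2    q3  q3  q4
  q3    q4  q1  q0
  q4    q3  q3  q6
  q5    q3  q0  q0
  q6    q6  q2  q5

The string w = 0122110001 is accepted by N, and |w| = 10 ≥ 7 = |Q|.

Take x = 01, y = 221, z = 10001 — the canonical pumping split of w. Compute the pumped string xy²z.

xy^2z = 01·221·221·10001 = 0122122110001.
Reading y = 221 takes N from q2 back to q2, so after x·y·y the machine is still in q2, and z then leads to the accepting state q3. Hence 0122122110001 ∈ L(N).

0122122110001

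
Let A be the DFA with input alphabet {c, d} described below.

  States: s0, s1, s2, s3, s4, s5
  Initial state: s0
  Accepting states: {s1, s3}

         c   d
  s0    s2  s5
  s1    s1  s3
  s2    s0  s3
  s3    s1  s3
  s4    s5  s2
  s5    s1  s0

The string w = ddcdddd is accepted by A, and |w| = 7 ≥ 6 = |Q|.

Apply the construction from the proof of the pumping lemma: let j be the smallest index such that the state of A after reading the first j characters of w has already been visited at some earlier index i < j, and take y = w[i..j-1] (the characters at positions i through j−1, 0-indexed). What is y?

dd

State sequence: s0 -d-> s5 -d-> s0 -c-> s2 -d-> s3 -d-> s3 -d-> s3 -d-> s3
First repeat at step 2: s0 was already visited.

So i = 0, j = 2, giving x = w[0:0] = ε, y = w[0:2] = dd, z = w[2:7] = cdddd.
Check: |xy| = 2 ≤ 6 and |y| = 2 ≥ 1. Reading y takes A from s0 back to s0, so every xyⁱz is accepted.
Since A has 6 states, any run of length ≥ 6 visits 6+1 states, so by pigeonhole some state repeats within the first 6 steps — that repeat gives the pumpable loop.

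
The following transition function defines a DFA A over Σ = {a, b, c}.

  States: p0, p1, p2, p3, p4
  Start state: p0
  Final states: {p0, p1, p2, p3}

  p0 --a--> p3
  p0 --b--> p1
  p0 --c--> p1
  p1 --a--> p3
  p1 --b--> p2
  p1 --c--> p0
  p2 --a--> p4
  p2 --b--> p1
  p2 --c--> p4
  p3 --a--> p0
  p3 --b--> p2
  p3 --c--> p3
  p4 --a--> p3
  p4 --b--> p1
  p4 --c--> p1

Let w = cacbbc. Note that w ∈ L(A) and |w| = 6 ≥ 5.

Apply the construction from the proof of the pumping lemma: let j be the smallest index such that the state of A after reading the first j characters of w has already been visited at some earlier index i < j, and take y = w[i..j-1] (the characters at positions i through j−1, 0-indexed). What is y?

Run of A on w = c a c b b c:
  step 0: p0  (start)
  step 1: p1  (read c: p0→p1)
  step 2: p3  (read a: p1→p3)
  step 3: p3  (read c: p3→p3)   ← first repeat (p3 seen earlier)
  step 4: p2  (read b: p3→p2)
  step 5: p1  (read b: p2→p1)
  step 6: p0  (read c: p1→p0)

So i = 2, j = 3, giving x = w[0:2] = ca, y = w[2:3] = c, z = w[3:6] = bbc.
Check: |xy| = 3 ≤ 5 and |y| = 1 ≥ 1. Reading y takes A from p3 back to p3, so every xyⁱz is accepted.
Since A has 5 states, any run of length ≥ 5 visits 5+1 states, so by pigeonhole some state repeats within the first 5 steps — that repeat gives the pumpable loop.

c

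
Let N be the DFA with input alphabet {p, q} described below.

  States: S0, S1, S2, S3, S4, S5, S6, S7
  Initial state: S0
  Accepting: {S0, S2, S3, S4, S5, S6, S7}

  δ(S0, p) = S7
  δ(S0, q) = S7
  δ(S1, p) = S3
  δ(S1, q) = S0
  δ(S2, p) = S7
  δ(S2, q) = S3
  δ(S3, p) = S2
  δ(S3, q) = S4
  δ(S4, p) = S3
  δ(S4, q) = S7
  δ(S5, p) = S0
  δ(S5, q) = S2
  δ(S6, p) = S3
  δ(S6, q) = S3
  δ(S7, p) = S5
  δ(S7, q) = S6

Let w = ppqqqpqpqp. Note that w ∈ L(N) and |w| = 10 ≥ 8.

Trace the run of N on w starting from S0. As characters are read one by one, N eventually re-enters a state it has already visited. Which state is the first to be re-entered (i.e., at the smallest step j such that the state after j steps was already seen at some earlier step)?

S3

Run of N on w = p p q q q p q p q p:
  step 0: S0  (start)
  step 1: S7  (read p: S0→S7)
  step 2: S5  (read p: S7→S5)
  step 3: S2  (read q: S5→S2)
  step 4: S3  (read q: S2→S3)
  step 5: S4  (read q: S3→S4)
  step 6: S3  (read p: S4→S3)   ← first repeat (S3 seen earlier)
  step 7: S4  (read q: S3→S4)
  step 8: S3  (read p: S4→S3)
  step 9: S4  (read q: S3→S4)
  step 10: S3  (read p: S4→S3)

The earliest repeat is at step j = 6: N is in S3, which it already visited at step i = 4.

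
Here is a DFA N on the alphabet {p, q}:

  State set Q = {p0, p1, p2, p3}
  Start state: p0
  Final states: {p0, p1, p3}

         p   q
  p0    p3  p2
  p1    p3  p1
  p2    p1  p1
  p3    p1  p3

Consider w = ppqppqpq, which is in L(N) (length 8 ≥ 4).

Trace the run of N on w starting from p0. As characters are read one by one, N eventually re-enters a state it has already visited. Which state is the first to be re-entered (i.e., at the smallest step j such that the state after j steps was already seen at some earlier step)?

p1

State sequence: p0 -p-> p3 -p-> p1 -q-> p1 -p-> p3 -p-> p1 -q-> p1 -p-> p3 -q-> p3
First repeat at step 3: p1 was already visited.

The earliest repeat is at step j = 3: N is in p1, which it already visited at step i = 2.
With |Q| = 4, pigeonhole forces a state repeat no later than step 4; the substring read between the first and second visits to that state can be pumped.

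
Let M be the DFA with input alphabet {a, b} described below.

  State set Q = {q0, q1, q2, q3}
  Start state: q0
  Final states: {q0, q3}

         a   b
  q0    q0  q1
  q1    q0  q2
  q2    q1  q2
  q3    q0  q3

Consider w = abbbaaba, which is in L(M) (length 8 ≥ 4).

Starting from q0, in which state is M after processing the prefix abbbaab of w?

State sequence: q0 -a-> q0 -b-> q1 -b-> q2 -b-> q2 -a-> q1 -a-> q0 -b-> q1

After reading 7 characters, M is in state q1.

q1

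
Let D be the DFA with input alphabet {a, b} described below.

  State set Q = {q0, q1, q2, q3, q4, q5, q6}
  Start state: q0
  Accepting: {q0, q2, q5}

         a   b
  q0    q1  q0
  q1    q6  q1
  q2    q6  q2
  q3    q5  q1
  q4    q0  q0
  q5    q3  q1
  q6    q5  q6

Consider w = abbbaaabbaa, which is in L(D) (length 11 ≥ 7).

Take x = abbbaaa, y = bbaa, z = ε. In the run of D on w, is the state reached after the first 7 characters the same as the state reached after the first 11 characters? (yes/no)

no

Run of D on the first 11 characters of w = a b b b a a a b b a a:
  step 0: q0  (start)
  step 1: q1  (read a: q0→q1)
  step 2: q1  (read b: q1→q1)
  step 3: q1  (read b: q1→q1)
  step 4: q1  (read b: q1→q1)
  step 5: q6  (read a: q1→q6)
  step 6: q5  (read a: q6→q5)
  step 7: q3  (read a: q5→q3)
  step 8: q1  (read b: q3→q1)
  step 9: q1  (read b: q1→q1)
  step 10: q6  (read a: q1→q6)
  step 11: q5  (read a: q6→q5)

After x (step 7): q3. After xy (step 11): q5.
They differ (q3 ≠ q5), so y is not a cycle from the state after x; this split is not the one the pumping-lemma construction produces, and pumping y need not keep the string in L(D).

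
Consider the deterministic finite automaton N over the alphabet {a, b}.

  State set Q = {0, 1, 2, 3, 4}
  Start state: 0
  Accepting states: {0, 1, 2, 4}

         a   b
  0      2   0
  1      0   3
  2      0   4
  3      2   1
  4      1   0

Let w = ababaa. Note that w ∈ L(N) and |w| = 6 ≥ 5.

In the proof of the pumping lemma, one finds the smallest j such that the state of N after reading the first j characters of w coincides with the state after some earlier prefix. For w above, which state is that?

Run of N on w = a b a b a a:
  step 0: 0  (start)
  step 1: 2  (read a: 0→2)
  step 2: 4  (read b: 2→4)
  step 3: 1  (read a: 4→1)
  step 4: 3  (read b: 1→3)
  step 5: 2  (read a: 3→2)   ← first repeat (2 seen earlier)
  step 6: 0  (read a: 2→0)

The earliest repeat is at step j = 5: N is in 2, which it already visited at step i = 1.

2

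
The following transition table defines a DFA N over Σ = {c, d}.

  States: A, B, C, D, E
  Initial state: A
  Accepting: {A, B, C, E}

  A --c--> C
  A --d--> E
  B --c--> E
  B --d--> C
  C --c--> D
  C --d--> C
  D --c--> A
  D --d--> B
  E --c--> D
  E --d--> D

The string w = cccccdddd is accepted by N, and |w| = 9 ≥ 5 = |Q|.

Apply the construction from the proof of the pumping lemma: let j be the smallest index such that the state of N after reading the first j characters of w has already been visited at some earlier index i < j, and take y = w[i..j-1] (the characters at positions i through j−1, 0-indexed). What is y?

ccc

State sequence: A -c-> C -c-> D -c-> A -c-> C -c-> D -d-> B -d-> C -d-> C -d-> C
First repeat at step 3: A was already visited.

So i = 0, j = 3, giving x = w[0:0] = ε, y = w[0:3] = ccc, z = w[3:9] = ccdddd.
Check: |xy| = 3 ≤ 5 and |y| = 3 ≥ 1. Reading y takes N from A back to A, so every xyⁱz is accepted.
With |Q| = 5, pigeonhole forces a state repeat no later than step 5; the substring read between the first and second visits to that state can be pumped.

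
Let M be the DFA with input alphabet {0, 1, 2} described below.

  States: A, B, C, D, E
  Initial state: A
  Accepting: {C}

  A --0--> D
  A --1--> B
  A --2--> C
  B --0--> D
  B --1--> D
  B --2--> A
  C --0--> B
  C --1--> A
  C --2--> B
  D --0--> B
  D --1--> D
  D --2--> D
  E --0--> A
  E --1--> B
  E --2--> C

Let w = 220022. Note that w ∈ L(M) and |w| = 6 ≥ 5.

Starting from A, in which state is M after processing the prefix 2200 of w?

B

Run of M on the first 4 characters of w = 2 2 0 0:
  step 0: A  (start)
  step 1: C  (read 2: A→C)
  step 2: B  (read 2: C→B)
  step 3: D  (read 0: B→D)
  step 4: B  (read 0: D→B)

After reading 4 characters, M is in state B.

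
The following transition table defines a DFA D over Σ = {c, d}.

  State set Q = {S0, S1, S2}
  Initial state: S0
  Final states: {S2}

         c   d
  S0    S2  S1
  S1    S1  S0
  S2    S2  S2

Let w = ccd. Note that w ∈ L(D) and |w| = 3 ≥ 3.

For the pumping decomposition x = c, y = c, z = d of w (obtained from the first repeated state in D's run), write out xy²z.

xy^2z = c·c·c·d = cccd.
Reading y = c takes D from S2 back to S2, so after x·y·y the machine is still in S2, and z then leads to the accepting state S2. Hence cccd ∈ L(D).

cccd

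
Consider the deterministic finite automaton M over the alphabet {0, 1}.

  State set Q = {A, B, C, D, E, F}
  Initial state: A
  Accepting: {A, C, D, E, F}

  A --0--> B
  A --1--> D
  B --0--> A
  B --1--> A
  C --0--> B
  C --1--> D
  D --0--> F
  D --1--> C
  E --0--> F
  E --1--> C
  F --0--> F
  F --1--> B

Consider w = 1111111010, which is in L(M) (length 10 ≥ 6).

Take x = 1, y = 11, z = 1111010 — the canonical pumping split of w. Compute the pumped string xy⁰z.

xy⁰z = xz = 1·1111010 = 11111010.
Reading y = 11 takes M from D back to D, so after x the machine is still in D, and z then leads to the accepting state A. Hence 11111010 ∈ L(M).

11111010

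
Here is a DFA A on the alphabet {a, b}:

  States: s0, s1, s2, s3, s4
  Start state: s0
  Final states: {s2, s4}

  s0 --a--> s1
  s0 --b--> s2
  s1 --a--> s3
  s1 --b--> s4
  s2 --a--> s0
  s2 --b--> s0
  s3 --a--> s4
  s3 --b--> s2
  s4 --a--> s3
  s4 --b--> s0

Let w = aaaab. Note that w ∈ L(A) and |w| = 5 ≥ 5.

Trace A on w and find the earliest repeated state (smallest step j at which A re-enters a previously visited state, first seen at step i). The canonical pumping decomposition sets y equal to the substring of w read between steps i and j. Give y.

Run of A on w = a a a a b:
  step 0: s0  (start)
  step 1: s1  (read a: s0→s1)
  step 2: s3  (read a: s1→s3)
  step 3: s4  (read a: s3→s4)
  step 4: s3  (read a: s4→s3)   ← first repeat (s3 seen earlier)
  step 5: s2  (read b: s3→s2)

So i = 2, j = 4, giving x = w[0:2] = aa, y = w[2:4] = aa, z = w[4:5] = b.
Check: |xy| = 4 ≤ 5 and |y| = 2 ≥ 1. Reading y takes A from s3 back to s3, so every xyⁱz is accepted.
Pumping length from the standard proof: p = 5 (the number of states). The repeated state found above gives |xy| = j ≤ 5 and |y| = j − i ≥ 1.

aa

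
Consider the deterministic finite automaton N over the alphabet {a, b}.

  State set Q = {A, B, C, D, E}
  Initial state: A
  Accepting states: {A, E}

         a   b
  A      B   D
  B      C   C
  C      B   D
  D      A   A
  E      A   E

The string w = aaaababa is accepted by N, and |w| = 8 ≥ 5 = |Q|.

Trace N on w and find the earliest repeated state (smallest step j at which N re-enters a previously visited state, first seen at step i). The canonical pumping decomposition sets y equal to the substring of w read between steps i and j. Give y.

aa

State sequence: A -a-> B -a-> C -a-> B -a-> C -b-> D -a-> A -b-> D -a-> A
First repeat at step 3: B was already visited.

So i = 1, j = 3, giving x = w[0:1] = a, y = w[1:3] = aa, z = w[3:8] = ababa.
Check: |xy| = 3 ≤ 5 and |y| = 2 ≥ 1. Reading y takes N from B back to B, so every xyⁱz is accepted.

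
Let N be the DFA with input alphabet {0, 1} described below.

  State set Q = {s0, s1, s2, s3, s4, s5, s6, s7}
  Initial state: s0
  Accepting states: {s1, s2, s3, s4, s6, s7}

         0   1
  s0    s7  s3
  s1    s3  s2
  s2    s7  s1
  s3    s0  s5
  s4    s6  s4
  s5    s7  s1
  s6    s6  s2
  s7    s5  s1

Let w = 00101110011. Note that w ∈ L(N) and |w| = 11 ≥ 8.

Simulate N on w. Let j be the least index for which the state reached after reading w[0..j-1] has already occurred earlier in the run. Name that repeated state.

s5

State sequence: s0 -0-> s7 -0-> s5 -1-> s1 -0-> s3 -1-> s5 -1-> s1 -1-> s2 -0-> s7 -0-> s5 -1-> s1 -1-> s2
First repeat at step 5: s5 was already visited.

The earliest repeat is at step j = 5: N is in s5, which it already visited at step i = 2.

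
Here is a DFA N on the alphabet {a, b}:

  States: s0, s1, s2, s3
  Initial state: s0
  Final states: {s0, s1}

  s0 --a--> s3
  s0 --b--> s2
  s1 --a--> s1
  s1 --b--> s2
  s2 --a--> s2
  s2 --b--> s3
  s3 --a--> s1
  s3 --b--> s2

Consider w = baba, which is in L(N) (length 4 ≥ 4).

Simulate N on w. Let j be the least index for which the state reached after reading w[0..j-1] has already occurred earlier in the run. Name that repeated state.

Run of N on w = b a b a:
  step 0: s0  (start)
  step 1: s2  (read b: s0→s2)
  step 2: s2  (read a: s2→s2)   ← first repeat (s2 seen earlier)
  step 3: s3  (read b: s2→s3)
  step 4: s1  (read a: s3→s1)

The earliest repeat is at step j = 2: N is in s2, which it already visited at step i = 1.

s2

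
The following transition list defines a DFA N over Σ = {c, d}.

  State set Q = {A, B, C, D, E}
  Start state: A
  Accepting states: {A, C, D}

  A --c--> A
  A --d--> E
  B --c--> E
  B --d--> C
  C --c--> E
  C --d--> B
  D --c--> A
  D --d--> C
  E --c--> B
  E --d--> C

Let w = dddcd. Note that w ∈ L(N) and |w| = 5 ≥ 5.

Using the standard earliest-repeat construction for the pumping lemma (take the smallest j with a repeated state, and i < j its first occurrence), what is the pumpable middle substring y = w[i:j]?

ddc

State sequence: A -d-> E -d-> C -d-> B -c-> E -d-> C
First repeat at step 4: E was already visited.

So i = 1, j = 4, giving x = w[0:1] = d, y = w[1:4] = ddc, z = w[4:5] = d.
Check: |xy| = 4 ≤ 5 and |y| = 3 ≥ 1. Reading y takes N from E back to E, so every xyⁱz is accepted.
Since N has 5 states, any run of length ≥ 5 visits 5+1 states, so by pigeonhole some state repeats within the first 5 steps — that repeat gives the pumpable loop.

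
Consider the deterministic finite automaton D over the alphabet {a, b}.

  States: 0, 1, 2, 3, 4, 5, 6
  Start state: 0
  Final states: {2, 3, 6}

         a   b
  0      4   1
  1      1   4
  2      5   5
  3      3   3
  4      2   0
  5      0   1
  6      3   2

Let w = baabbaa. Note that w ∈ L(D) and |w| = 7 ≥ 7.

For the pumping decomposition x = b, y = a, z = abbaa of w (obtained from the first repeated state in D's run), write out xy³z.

xy^3z = b·a·a·a·abbaa = baaaabbaa.
Reading y = a takes D from 1 back to 1, so after x·y·y·y the machine is still in 1, and z then leads to the accepting state 2. Hence baaaabbaa ∈ L(D).

baaaabbaa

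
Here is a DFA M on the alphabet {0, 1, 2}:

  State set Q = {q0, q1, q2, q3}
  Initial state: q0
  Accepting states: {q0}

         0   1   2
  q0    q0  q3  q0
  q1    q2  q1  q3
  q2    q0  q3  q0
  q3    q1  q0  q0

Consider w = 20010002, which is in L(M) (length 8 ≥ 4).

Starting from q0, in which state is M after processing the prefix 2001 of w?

Run of M on the first 4 characters of w = 2 0 0 1:
  step 0: q0  (start)
  step 1: q0  (read 2: q0→q0)
  step 2: q0  (read 0: q0→q0)
  step 3: q0  (read 0: q0→q0)
  step 4: q3  (read 1: q0→q3)

After reading 4 characters, M is in state q3.
(This kind of state-tracing is the core of the pumping-lemma construction: with 4 states, pigeonhole forces a repeat within the first 4 steps.)

q3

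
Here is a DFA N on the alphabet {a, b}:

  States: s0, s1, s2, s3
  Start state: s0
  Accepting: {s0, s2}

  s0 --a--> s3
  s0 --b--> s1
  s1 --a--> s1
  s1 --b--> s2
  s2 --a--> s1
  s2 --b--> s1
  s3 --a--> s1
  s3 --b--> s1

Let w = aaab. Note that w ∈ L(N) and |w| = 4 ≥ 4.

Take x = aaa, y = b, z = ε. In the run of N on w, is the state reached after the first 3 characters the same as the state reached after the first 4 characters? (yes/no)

no

Run of N on the first 4 characters of w = a a a b:
  step 0: s0  (start)
  step 1: s3  (read a: s0→s3)
  step 2: s1  (read a: s3→s1)
  step 3: s1  (read a: s1→s1)
  step 4: s2  (read b: s1→s2)

After x (step 3): s1. After xy (step 4): s2.
They differ (s1 ≠ s2), so y is not a cycle from the state after x; this split is not the one the pumping-lemma construction produces, and pumping y need not keep the string in L(N).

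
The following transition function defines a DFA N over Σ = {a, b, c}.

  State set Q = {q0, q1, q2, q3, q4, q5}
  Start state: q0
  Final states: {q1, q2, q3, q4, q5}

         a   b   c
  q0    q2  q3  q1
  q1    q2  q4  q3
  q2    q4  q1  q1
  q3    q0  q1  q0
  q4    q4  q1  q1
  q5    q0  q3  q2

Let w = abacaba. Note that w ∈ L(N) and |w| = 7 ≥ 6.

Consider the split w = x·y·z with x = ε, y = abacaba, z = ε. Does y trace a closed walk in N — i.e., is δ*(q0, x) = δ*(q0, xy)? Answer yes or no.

no

Run of N on the first 7 characters of w = a b a c a b a:
  step 0: q0  (start)
  step 1: q2  (read a: q0→q2)
  step 2: q1  (read b: q2→q1)
  step 3: q2  (read a: q1→q2)
  step 4: q1  (read c: q2→q1)
  step 5: q2  (read a: q1→q2)
  step 6: q1  (read b: q2→q1)
  step 7: q2  (read a: q1→q2)

After x (step 0): q0. After xy (step 7): q2.
They differ (q0 ≠ q2), so y is not a cycle from the state after x; this split is not the one the pumping-lemma construction produces, and pumping y need not keep the string in L(N).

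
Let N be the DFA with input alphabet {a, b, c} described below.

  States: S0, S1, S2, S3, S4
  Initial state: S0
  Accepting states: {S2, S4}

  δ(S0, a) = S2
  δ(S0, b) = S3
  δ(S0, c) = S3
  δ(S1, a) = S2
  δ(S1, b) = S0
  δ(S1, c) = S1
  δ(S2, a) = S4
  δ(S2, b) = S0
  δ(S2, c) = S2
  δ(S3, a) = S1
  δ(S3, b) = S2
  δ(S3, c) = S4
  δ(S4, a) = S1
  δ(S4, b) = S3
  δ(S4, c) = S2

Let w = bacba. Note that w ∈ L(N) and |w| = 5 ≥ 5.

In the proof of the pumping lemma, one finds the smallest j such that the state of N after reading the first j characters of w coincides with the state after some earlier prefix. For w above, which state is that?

Run of N on w = b a c b a:
  step 0: S0  (start)
  step 1: S3  (read b: S0→S3)
  step 2: S1  (read a: S3→S1)
  step 3: S1  (read c: S1→S1)   ← first repeat (S1 seen earlier)
  step 4: S0  (read b: S1→S0)
  step 5: S2  (read a: S0→S2)

The earliest repeat is at step j = 3: N is in S1, which it already visited at step i = 2.
With |Q| = 5, pigeonhole forces a state repeat no later than step 5; the substring read between the first and second visits to that state can be pumped.

S1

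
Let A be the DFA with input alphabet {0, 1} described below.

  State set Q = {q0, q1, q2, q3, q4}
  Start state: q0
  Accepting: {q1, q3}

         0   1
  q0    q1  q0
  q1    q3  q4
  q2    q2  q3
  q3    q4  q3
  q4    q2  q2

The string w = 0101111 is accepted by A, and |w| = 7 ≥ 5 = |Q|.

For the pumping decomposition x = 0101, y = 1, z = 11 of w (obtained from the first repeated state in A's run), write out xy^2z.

01011111

xy^2z = 0101·1·1·11 = 01011111.
Reading y = 1 takes A from q3 back to q3, so after x·y·y the machine is still in q3, and z then leads to the accepting state q3. Hence 01011111 ∈ L(A).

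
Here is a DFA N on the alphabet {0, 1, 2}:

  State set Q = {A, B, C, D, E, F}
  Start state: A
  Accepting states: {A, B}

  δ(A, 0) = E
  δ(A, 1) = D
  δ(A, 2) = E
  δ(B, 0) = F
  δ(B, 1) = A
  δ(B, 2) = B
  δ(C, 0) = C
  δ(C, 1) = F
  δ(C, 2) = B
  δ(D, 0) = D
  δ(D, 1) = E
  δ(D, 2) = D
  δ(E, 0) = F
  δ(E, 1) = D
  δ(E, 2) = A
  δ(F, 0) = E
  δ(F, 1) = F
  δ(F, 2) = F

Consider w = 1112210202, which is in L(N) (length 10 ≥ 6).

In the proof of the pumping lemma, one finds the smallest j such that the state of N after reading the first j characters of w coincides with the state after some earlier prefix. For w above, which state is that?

D

State sequence: A -1-> D -1-> E -1-> D -2-> D -2-> D -1-> E -0-> F -2-> F -0-> E -2-> A
First repeat at step 3: D was already visited.

The earliest repeat is at step j = 3: N is in D, which it already visited at step i = 1.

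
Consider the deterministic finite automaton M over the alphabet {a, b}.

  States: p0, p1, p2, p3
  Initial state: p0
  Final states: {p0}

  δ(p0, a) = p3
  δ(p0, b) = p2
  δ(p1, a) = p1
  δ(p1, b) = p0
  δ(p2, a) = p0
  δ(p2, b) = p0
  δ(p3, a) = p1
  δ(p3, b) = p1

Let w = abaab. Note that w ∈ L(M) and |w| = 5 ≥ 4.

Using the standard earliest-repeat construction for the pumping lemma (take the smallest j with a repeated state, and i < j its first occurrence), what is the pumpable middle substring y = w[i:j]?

a

Run of M on w = a b a a b:
  step 0: p0  (start)
  step 1: p3  (read a: p0→p3)
  step 2: p1  (read b: p3→p1)
  step 3: p1  (read a: p1→p1)   ← first repeat (p1 seen earlier)
  step 4: p1  (read a: p1→p1)
  step 5: p0  (read b: p1→p0)

So i = 2, j = 3, giving x = w[0:2] = ab, y = w[2:3] = a, z = w[3:5] = ab.
Check: |xy| = 3 ≤ 4 and |y| = 1 ≥ 1. Reading y takes M from p1 back to p1, so every xyⁱz is accepted.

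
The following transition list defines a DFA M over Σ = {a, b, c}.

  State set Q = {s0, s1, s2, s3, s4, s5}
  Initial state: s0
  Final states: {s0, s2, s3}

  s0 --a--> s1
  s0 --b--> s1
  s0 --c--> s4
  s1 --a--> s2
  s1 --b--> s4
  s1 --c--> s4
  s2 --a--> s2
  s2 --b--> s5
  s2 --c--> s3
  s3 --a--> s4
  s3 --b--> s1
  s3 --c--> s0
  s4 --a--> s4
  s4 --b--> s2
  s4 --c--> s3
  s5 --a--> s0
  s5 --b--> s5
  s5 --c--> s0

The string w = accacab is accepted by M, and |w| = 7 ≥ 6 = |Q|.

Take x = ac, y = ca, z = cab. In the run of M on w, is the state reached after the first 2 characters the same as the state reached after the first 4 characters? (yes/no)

yes

State sequence: s0 -a-> s1 -c-> s4 -c-> s3 -a-> s4

After x (step 2): s4. After xy (step 4): s4.
They match, so y = ca drives M around a cycle from s4 back to itself; pumping y any number of times keeps M in s4 before reading z, and xyⁱz ∈ L(M) for every i ≥ 0.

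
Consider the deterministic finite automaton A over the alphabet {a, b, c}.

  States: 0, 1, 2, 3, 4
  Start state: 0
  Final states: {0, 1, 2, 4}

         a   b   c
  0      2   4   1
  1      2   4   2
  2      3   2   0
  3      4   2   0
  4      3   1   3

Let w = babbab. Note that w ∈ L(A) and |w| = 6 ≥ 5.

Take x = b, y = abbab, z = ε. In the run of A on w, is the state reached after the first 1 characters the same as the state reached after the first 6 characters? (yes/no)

no

State sequence: 0 -b-> 4 -a-> 3 -b-> 2 -b-> 2 -a-> 3 -b-> 2

After x (step 1): 4. After xy (step 6): 2.
They differ (4 ≠ 2), so y is not a cycle from the state after x; this split is not the one the pumping-lemma construction produces, and pumping y need not keep the string in L(A).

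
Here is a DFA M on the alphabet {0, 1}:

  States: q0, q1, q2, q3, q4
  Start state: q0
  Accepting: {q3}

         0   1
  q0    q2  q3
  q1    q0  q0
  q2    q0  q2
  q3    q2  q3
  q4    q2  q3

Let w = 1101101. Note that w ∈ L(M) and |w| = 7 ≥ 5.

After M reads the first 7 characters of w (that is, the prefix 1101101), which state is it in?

q3

State sequence: q0 -1-> q3 -1-> q3 -0-> q2 -1-> q2 -1-> q2 -0-> q0 -1-> q3

After reading 7 characters, M is in state q3.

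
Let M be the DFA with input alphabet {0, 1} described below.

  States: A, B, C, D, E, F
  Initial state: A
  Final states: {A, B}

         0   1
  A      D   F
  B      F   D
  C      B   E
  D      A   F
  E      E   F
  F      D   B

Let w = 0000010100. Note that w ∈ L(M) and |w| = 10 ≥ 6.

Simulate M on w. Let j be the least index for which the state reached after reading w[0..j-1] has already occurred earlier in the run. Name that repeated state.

A

State sequence: A -0-> D -0-> A -0-> D -0-> A -0-> D -1-> F -0-> D -1-> F -0-> D -0-> A
First repeat at step 2: A was already visited.

The earliest repeat is at step j = 2: M is in A, which it already visited at step i = 0.
The DFA has 6 states, so the proof of the pumping lemma guarantees a repeated state among the first 6+1 visited; the segment between the two visits is the pumpable y.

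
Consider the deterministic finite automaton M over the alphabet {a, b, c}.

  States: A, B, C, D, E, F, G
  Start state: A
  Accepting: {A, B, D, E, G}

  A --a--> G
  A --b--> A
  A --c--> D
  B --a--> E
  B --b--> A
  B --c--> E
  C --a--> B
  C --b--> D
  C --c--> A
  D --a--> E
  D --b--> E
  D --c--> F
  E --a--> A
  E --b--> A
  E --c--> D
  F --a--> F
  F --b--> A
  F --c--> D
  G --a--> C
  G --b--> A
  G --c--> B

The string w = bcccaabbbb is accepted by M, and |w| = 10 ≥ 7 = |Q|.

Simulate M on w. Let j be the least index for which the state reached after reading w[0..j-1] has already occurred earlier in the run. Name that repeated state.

Run of M on w = b c c c a a b b b b:
  step 0: A  (start)
  step 1: A  (read b: A→A)   ← first repeat (A seen earlier)
  step 2: D  (read c: A→D)
  step 3: F  (read c: D→F)
  step 4: D  (read c: F→D)
  step 5: E  (read a: D→E)
  step 6: A  (read a: E→A)
  step 7: A  (read b: A→A)
  step 8: A  (read b: A→A)
  step 9: A  (read b: A→A)
  step 10: A  (read b: A→A)

The earliest repeat is at step j = 1: M is in A, which it already visited at step i = 0.
Since M has 7 states, any run of length ≥ 7 visits 7+1 states, so by pigeonhole some state repeats within the first 7 steps — that repeat gives the pumpable loop.

A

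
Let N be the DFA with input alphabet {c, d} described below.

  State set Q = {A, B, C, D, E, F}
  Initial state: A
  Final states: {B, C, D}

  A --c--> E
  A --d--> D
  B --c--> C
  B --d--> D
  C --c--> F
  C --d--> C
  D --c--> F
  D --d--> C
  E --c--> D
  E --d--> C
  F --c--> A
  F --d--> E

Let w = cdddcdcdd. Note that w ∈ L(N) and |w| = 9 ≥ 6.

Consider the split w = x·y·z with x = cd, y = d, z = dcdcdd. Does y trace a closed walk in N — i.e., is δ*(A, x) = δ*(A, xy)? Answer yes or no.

State sequence: A -c-> E -d-> C -d-> C

After x (step 2): C. After xy (step 3): C.
They match, so y = d drives N around a cycle from C back to itself; pumping y any number of times keeps N in C before reading z, and xyⁱz ∈ L(N) for every i ≥ 0.

yes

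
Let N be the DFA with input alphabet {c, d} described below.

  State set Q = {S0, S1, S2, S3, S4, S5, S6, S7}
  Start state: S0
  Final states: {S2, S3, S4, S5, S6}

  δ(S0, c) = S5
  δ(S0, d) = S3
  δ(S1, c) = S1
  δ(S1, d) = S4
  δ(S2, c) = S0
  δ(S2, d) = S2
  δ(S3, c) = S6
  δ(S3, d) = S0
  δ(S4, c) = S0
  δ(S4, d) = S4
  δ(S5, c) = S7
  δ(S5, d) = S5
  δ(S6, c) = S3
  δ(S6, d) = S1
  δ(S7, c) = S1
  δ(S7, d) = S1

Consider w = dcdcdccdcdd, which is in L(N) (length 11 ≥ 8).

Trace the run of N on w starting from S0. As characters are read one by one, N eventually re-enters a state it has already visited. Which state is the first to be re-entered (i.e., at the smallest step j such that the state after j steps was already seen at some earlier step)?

S1

State sequence: S0 -d-> S3 -c-> S6 -d-> S1 -c-> S1 -d-> S4 -c-> S0 -c-> S5 -d-> S5 -c-> S7 -d-> S1 -d-> S4
First repeat at step 4: S1 was already visited.

The earliest repeat is at step j = 4: N is in S1, which it already visited at step i = 3.
Pumping length from the standard proof: p = 8 (the number of states). The repeated state found above gives |xy| = j ≤ 8 and |y| = j − i ≥ 1.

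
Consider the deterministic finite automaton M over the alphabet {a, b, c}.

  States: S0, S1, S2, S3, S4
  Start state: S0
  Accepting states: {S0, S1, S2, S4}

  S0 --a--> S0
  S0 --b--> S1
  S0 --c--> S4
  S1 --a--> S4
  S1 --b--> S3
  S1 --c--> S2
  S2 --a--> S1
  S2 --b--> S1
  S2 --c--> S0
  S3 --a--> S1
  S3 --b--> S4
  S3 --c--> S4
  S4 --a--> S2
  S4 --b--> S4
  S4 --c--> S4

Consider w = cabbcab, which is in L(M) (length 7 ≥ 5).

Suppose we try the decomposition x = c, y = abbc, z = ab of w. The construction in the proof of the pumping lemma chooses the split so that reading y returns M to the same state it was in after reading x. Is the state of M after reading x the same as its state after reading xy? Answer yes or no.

Run of M on the first 5 characters of w = c a b b c:
  step 0: S0  (start)
  step 1: S4  (read c: S0→S4)
  step 2: S2  (read a: S4→S2)
  step 3: S1  (read b: S2→S1)
  step 4: S3  (read b: S1→S3)
  step 5: S4  (read c: S3→S4)

After x (step 1): S4. After xy (step 5): S4.
They match, so y = abbc drives M around a cycle from S4 back to itself; pumping y any number of times keeps M in S4 before reading z, and xyⁱz ∈ L(M) for every i ≥ 0.

yes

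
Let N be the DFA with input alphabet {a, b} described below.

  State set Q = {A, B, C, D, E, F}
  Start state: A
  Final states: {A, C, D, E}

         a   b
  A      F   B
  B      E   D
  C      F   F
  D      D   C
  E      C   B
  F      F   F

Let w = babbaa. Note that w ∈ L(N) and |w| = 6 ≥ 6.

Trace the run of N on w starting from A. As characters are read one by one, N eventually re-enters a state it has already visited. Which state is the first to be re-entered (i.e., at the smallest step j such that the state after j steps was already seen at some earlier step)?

B

Run of N on w = b a b b a a:
  step 0: A  (start)
  step 1: B  (read b: A→B)
  step 2: E  (read a: B→E)
  step 3: B  (read b: E→B)   ← first repeat (B seen earlier)
  step 4: D  (read b: B→D)
  step 5: D  (read a: D→D)
  step 6: D  (read a: D→D)

The earliest repeat is at step j = 3: N is in B, which it already visited at step i = 1.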